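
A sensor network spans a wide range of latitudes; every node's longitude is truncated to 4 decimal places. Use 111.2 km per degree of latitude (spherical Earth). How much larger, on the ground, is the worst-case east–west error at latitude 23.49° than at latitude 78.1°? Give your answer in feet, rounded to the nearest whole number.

26 feet

Truncating at 4 decimal places can drop up to a full unit in the last place, so the longitude may be off by as much as 0.0001°.
Error at 23.49° = 0.0001° × 111200 × cos 23.49° ≈ 11.12 × 0.9171 = 10.198 m.
At 78.1°: 0.0001° × 111200 × cos 78.1° = 0.0001 × 111200 × 0.2062 ≈ 2.293 m.
Difference: 10.198 − 2.293 = 7.9055 m.
Converting: 7.90549 m × 3.2808 ft/m ≈ 25.937 ft.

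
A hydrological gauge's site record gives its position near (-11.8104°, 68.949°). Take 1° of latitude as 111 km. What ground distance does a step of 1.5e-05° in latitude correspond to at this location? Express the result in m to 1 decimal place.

Along a meridian 1.5e-05° is 1.5e-05 × 111000 = 1.665 m.

1.7 m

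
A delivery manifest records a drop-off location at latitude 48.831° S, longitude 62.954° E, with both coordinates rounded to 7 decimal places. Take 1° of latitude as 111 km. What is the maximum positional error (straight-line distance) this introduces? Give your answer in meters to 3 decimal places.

Rounding to 7 decimal places leaves each coordinate within ±5e-08° of the true value.
N–S: 5e-08° × 111000 m/° = 0.00555 m.
East–west component at 48.831°: 5e-08° × 111000 × cos 48.831° ≈ 5e-08 × 73069.3 ≈ 0.00365347 m.
The two errors are perpendicular, so the maximum displacement is √(0.00555² + 0.00365347²) ≈ 0.00664457 m.

0.007 meters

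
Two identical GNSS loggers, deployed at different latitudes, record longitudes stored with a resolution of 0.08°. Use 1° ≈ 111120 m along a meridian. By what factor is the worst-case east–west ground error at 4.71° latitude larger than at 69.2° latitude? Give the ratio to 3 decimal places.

With a 0.08° grid the true value lies within half a step, ±0.08°/2 = ±0.04°, of the stored one.
Error at 4.71° = 0.04° × 111120 × cos 4.71° ≈ 4444.8 × 0.9966 = 4429.8 m.
Error at 69.2° = 0.04° × 111120 × cos 69.2° ≈ 4444.8 × 0.3551 = 1578.4 m.
Ratio: 4429.8 / 1578.4 = cos 4.71° / cos 69.2° ≈ 2.8065.

2.807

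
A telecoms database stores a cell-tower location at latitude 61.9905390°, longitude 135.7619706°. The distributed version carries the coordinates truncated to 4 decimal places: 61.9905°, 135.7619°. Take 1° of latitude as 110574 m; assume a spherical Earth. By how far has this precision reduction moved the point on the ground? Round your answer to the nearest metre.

6 metres

The latitude changed by +0.0000390° and the longitude by +0.0000706°.
N–S: 0.0000390° × 110574 m/° = 4.31239 m.
East–west at this latitude: 0.0000706° × 110574 × cos 61.9905° ≈ 0.0000706 × 51927.5 = 3.66608 m.
Hypotenuse of the two orthogonal shifts: √(4.31239² + 3.66608²) = 5.66011 m.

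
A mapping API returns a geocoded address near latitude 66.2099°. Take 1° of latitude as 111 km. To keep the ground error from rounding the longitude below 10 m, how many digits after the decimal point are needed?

At 66.2099° one degree of longitude covers 111000 × cos 66.2099° ≈ 111000 × 0.4034 ≈ 44776 m.
N decimal places → at most half a unit in the last place, 0.5 × 10⁻ᴺ° = 44776/2 × 10⁻ᴺ m.
Setting 22388 × 10⁻ᴺ ≤ 10 gives 10ᴺ ≥ 2239, i.e. N ≥ 3.35.
So 4 decimal places suffice (2.24 m); 3 would allow up to 22.4 m.

4 decimal places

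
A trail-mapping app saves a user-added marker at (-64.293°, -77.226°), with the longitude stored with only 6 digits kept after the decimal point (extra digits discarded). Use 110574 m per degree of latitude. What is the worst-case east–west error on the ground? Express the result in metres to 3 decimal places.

0.048 metres

Truncating at 6 decimal places can drop up to a full unit in the last place, so the longitude may be off by as much as 1e-06°.
Parallels shrink by cos φ, so at 64.293° a degree of longitude is 110574 × 0.4338 ≈ 47963.6 m.
So at most 1e-06° × 47963.6 ≈ 0.0479636 m east–west.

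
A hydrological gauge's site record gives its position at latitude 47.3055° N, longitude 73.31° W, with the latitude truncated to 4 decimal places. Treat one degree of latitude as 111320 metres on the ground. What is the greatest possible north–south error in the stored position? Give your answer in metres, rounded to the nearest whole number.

11 metres

Truncating at 4 decimal places can drop up to a full unit in the last place, so the latitude may be off by as much as 0.0001°.
So the N–S error is at most 0.0001 × 111320 = 11.132 m.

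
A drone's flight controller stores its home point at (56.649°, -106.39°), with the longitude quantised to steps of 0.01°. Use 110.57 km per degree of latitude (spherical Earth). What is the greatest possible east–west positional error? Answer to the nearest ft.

With a 0.01° grid the true value lies within half a step, ±0.01°/2 = ±0.005°, of the stored one.
At latitude 56.649° a degree of longitude spans 110570 m × cos 56.649° = 110570 × 0.5498 ≈ 60787.7 m.
Maximum E–W displacement: 0.005 × 60787.7 = 303.938 m.
Converting: 303.938 m × 3.2808 ft/m ≈ 997.17 ft.

997 ft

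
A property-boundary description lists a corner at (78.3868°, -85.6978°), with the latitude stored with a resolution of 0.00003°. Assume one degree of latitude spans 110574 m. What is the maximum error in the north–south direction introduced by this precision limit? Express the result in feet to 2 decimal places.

With a 0.00003° grid the true value lies within half a step, ±0.00003°/2 = ±1.5e-05°, of the stored one.
Along the meridian that is 1.5e-05° × 110574 m/° = 1.65861 m.
Converting: 1.65861 m × 3.2808 ft/m ≈ 5.4416 ft.

5.44 feet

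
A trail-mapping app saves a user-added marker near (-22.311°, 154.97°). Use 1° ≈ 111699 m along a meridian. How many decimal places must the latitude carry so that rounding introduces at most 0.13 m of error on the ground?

6 decimal places

One degree of latitude covers 111699 m.
N decimal places → at most half a unit in the last place, 0.5 × 10⁻ᴺ° = 111699/2 × 10⁻ᴺ m.
Need 0.5 × 111699 × 10⁻ᴺ ≤ 0.13 → 10⁻ᴺ ≤ 2.328e-06, so N ≥ 5.63.
So 6 decimal places suffice (0.0558 m); 5 would allow up to 0.558 m.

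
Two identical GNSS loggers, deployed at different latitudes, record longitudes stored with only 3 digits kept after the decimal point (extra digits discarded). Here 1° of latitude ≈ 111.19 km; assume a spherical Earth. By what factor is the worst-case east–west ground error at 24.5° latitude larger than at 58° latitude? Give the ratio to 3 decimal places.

Truncating at 3 decimal places can drop up to a full unit in the last place, so the longitude may be off by as much as 0.001°.
Error at 24.5° = 0.001° × 111190 × cos 24.5° ≈ 111.19 × 0.9100 = 101.18 m.
Error at 58° = 0.001° × 111190 × cos 58° ≈ 111.19 × 0.5299 = 58.922 m.
The ratio reduces to cos 24.5° / cos 58° = 0.9100/0.5299 ≈ 1.7172.

1.717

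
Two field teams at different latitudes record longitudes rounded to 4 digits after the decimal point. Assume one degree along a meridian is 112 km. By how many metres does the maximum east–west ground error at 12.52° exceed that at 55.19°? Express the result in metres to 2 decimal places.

Rounding to 4 decimal places leaves the longitude within ±5e-05° of the true value.
At 12.52°: 5e-05° × 112000 × cos 12.52° = 5e-05 × 112000 × 0.9762 ≈ 5.4668 m.
At 55.19°: 5e-05° × 112000 × cos 55.19° = 5e-05 × 112000 × 0.5709 ≈ 3.1968 m.
Difference: 5.4668 − 3.1968 = 2.27 m.

2.27 metres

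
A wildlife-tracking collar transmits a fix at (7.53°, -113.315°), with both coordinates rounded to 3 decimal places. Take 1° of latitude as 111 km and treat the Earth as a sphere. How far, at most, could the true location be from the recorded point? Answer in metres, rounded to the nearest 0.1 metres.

78.2 metres

Rounding to 3 decimal places leaves each coordinate within ±0.0005° of the true value.
North–south component: 0.0005° × 111000 = 55.5 m.
E–W at 7.53°: 0.0005° × 111000 × cos 7.53° = 0.0005 × 111000 × 0.9914 ≈ 55.0214 m.
Worst case both components are at the extreme and orthogonal: √(55.5² + 55.0214²) ≈ 78.1512 m.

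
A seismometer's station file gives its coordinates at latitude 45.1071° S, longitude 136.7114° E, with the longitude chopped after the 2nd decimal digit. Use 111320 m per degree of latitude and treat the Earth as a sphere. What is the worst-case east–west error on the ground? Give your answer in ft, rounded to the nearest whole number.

2578 ft

Truncating at 2 decimal places can drop up to a full unit in the last place, so the longitude may be off by as much as 0.01°.
Parallels shrink by cos φ, so at 45.1071° a degree of longitude is 111320 × 0.7058 ≈ 78567.9 m.
East–west error: 0.01° × 78567.9 m/° ≈ 785.679 m.
In feet: 785.679 m ÷ 0.3048 ≈ 2577.7 ft.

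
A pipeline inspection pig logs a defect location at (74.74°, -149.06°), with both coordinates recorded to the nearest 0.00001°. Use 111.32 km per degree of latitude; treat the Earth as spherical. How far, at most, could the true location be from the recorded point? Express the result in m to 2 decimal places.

0.58 m

Rounding to 5 decimal places leaves each coordinate within ±5e-06° of the true value.
North–south component: 5e-06° × 111320 = 0.5566 m.
E–W at 74.74°: 5e-06° × 111320 × cos 74.74° = 5e-06 × 111320 × 0.2632 ≈ 0.146497 m.
Worst case both components are at the extreme and orthogonal: √(0.5566² + 0.146497²) ≈ 0.575556 m.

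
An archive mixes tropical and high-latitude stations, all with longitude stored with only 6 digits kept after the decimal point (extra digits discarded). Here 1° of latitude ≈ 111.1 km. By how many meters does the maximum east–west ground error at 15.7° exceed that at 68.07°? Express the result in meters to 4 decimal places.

0.0655 meters

Truncating at 6 decimal places can drop up to a full unit in the last place, so the longitude may be off by as much as 1e-06°.
At 15.7°: 1e-06° × 111100 × cos 15.7° = 1e-06 × 111100 × 0.9627 ≈ 0.10696 m.
Error at 68.07° = 1e-06° × 111100 × cos 68.07° ≈ 0.1111 × 0.3735 = 0.041493 m.
Difference: 0.10696 − 0.041493 = 0.065462 m.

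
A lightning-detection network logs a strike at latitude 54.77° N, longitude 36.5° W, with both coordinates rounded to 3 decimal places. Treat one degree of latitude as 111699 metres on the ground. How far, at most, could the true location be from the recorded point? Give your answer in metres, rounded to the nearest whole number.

Rounding to 3 decimal places leaves each coordinate within ±0.0005° of the true value.
Latitude error → 0.0005 × 111699 = 55.8495 m along the meridian.
Longitude error → 0.0005 × 111699 × cos 54.77° = 0.0005 × 111699 × 0.5769 ≈ 32.2173 m.
Worst case both components are at the extreme and orthogonal: √(55.8495² + 32.2173²) ≈ 64.4758 m.

64 metres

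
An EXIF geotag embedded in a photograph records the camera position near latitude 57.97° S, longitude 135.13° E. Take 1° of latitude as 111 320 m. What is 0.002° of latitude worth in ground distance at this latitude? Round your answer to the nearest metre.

223 metres

0.002° × 111320 m/° = 222.64 m.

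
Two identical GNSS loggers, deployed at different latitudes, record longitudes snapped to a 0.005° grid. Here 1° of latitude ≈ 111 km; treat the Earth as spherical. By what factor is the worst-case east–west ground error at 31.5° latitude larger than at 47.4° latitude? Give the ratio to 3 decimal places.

1.260

With a 0.005° grid the true value lies within half a step, ±0.005°/2 = ±0.0025°, of the stored one.
At 31.5°: 0.0025° × 111000 × cos 31.5° = 0.0025 × 111000 × 0.8526 ≈ 236.61 m.
Error at 47.4° = 0.0025° × 111000 × cos 47.4° ≈ 277.5 × 0.6769 = 187.83 m.
The ratio reduces to cos 31.5° / cos 47.4° = 0.8526/0.6769 ≈ 1.2597.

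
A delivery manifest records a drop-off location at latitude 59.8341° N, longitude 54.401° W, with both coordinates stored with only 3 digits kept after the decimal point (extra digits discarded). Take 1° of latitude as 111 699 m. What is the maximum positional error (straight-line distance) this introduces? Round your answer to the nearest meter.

125 meters

Truncating at 3 decimal places can drop up to a full unit in the last place, so each coordinate may be off by as much as 0.001°.
North–south component: 0.001° × 111699 = 111.699 m.
Longitude error → 0.001 × 111699 × cos 59.8341° = 0.001 × 111699 × 0.5025 ≈ 56.1294 m.
Worst case both components are at the extreme and orthogonal: √(111.699² + 56.1294²) ≈ 125.009 m.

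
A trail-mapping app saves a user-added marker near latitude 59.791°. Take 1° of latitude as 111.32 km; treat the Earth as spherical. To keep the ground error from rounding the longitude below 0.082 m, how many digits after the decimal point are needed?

6 decimal places

At 59.791° one degree of longitude covers 111320 × cos 59.791° ≈ 111320 × 0.5032 ≈ 56011.3 m.
With N decimal places the half-ulp bound is 0.5·10⁻ᴺ°, or 0.5·10⁻ᴺ × 56011.3 m on the ground.
Need 0.5 × 56011.3 × 10⁻ᴺ ≤ 0.082 → 10⁻ᴺ ≤ 2.928e-06, so N ≥ 5.53.
N = 5 would give 0.28 m (too coarse); N = 6 gives 0.028 m ≤ 0.082 m.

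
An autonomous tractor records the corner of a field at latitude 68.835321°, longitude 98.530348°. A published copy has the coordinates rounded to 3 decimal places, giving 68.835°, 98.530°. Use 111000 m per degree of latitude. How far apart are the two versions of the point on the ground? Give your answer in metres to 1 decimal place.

38.3 metres

The latitude changed by +0.000321° and the longitude by +0.000348°.
N–S: 0.000321° × 111000 m/° = 35.631 m.
E–W at 68.835°: 0.000348° × 111000 × cos 68.835° = 0.000348 × 111000 × 0.3611 ≈ 13.9468 m.
Hypotenuse of the two orthogonal shifts: √(35.631² + 13.9468²) = 38.2633 m.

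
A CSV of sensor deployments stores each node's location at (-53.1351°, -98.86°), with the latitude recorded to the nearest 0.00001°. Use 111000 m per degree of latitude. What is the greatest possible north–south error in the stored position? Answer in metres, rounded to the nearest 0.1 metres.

0.6 metres

Rounding to 5 decimal places leaves the latitude within ±5e-06° of the true value.
So the N–S error is at most 5e-06 × 111000 = 0.555 m.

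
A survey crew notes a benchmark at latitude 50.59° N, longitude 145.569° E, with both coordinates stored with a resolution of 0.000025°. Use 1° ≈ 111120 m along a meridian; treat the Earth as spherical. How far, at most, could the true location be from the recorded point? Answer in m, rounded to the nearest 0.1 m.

With a 0.000025° grid the true value lies within half a step, ±0.000025°/2 = ±1.25e-05°, of the stored one.
North–south component: 1.25e-05° × 111120 = 1.389 m.
E–W at 50.59°: 1.25e-05° × 111120 × cos 50.59° = 1.25e-05 × 111120 × 0.6349 ≈ 0.881828 m.
The two errors are perpendicular, so the maximum displacement is √(1.389² + 0.881828²) ≈ 1.64528 m.

1.6 m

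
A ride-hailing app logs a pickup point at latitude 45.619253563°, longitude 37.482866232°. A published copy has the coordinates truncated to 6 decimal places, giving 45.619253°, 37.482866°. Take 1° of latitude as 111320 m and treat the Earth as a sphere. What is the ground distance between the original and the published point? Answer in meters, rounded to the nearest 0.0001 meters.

0.0652 meters

Δlat = 45.619253563 − 45.619253 = +0.000000563°; Δlon = 37.482866232 − 37.482866 = +0.000000232°.
North–south shift: 0.000000563 × 111320 = 0.0626732 m.
East–west at this latitude: 0.000000232° × 111320 × cos 45.6193° ≈ 0.000000232 × 77859.8 = 0.0180635 m.
Distance: √(0.0626732² + 0.0180635²) ≈ 0.0652243 m.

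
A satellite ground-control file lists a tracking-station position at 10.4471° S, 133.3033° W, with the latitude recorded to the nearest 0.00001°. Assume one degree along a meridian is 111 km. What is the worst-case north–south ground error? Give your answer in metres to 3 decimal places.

Rounding to 5 decimal places leaves the latitude within ±5e-06° of the true value.
Along the meridian that is 5e-06° × 111000 m/° = 0.555 m.

0.555 metres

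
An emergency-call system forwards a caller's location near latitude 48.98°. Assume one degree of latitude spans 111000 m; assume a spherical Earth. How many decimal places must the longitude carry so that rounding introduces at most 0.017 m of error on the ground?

At 48.98° one degree of longitude covers 111000 × cos 48.98° ≈ 111000 × 0.6563 ≈ 72851.8 m.
With N decimal places the half-ulp bound is 0.5·10⁻ᴺ°, or 0.5·10⁻ᴺ × 72851.8 m on the ground.
Setting 36425.9 × 10⁻ᴺ ≤ 0.017 gives 10ᴺ ≥ 2.143e+06, i.e. N ≥ 6.33.
So 7 decimal places suffice (0.00364 m); 6 would allow up to 0.0364 m.

7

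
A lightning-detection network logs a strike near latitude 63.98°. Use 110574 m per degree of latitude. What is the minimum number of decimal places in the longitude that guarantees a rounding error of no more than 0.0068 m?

7

At 63.98° one degree of longitude covers 110574 × cos 63.98° ≈ 110574 × 0.4387 ≈ 48507.1 m.
N decimal places → at most half a unit in the last place, 0.5 × 10⁻ᴺ° = 48507.1/2 × 10⁻ᴺ m.
Need 0.5 × 48507.1 × 10⁻ᴺ ≤ 0.0068 → 10⁻ᴺ ≤ 2.804e-07, so N ≥ 6.55.
N = 6 would give 0.0243 m (too coarse); N = 7 gives 0.00243 m ≤ 0.0068 m.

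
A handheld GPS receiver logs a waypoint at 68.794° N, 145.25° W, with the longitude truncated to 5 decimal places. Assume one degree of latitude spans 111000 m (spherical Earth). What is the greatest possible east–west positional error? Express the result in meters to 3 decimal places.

Truncating at 5 decimal places can drop up to a full unit in the last place, so the longitude may be off by as much as 1e-05°.
One degree of longitude at 68.794° is 111000 × cos 68.794° ≈ 111000 × 0.3617 = 40151.2 m.
East–west error: 1e-05° × 40151.2 m/° ≈ 0.401512 m.

0.402 meters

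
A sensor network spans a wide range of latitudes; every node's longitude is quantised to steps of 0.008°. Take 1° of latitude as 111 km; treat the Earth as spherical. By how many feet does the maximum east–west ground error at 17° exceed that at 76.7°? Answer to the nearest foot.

With a 0.008° grid the true value lies within half a step, ±0.008°/2 = ±0.004°, of the stored one.
Error at 17° = 0.004° × 111000 × cos 17° ≈ 444 × 0.9563 = 424.6 m.
At 76.7°: 0.004° × 111000 × cos 76.7° = 0.004 × 111000 × 0.2300 ≈ 102.14 m.
So the lower-latitude error exceeds the higher by 424.6 − 102.14 = 322.46 m.
Converting: 322.457 m × 3.2808 ft/m ≈ 1057.9 ft.

1058 feet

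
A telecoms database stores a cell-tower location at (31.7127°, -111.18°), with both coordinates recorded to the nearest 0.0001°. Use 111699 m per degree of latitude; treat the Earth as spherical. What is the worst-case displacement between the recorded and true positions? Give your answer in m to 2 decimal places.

7.33 m

Rounding to 4 decimal places leaves each coordinate within ±5e-05° of the true value.
North–south component: 5e-05° × 111699 = 5.58495 m.
Longitude error → 5e-05 × 111699 × cos 31.7127° = 5e-05 × 111699 × 0.8507 ≈ 4.75109 m.
The two errors are perpendicular, so the maximum displacement is √(5.58495² + 4.75109²) ≈ 7.33243 m.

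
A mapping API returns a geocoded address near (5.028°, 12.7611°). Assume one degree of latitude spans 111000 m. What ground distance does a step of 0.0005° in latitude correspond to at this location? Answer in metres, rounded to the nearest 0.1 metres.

55.5 metres

0.0005° × 111000 m/° = 55.5 m.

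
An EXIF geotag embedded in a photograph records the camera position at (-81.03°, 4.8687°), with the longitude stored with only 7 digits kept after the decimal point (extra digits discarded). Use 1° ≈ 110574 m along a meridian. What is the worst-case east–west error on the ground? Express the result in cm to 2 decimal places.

0.17 cm

Truncating at 7 decimal places can drop up to a full unit in the last place, so the longitude may be off by as much as 1e-07°.
At latitude 81.03° a degree of longitude spans 110574 m × cos 81.03° = 110574 × 0.1559 ≈ 17240.4 m.
Maximum E–W displacement: 1e-07 × 17240.4 = 0.00172404 m.
That is 0.00172404 m = 0.1724 cm.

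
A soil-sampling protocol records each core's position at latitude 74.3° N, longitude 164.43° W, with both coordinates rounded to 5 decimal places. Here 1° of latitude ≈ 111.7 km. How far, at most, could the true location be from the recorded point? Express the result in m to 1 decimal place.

Rounding to 5 decimal places leaves each coordinate within ±5e-06° of the true value.
Latitude error → 5e-06 × 111700 = 0.5585 m along the meridian.
E–W at 74.3°: 5e-06° × 111700 × cos 74.3° = 5e-06 × 111700 × 0.2706 ≈ 0.15113 m.
The two errors are perpendicular, so the maximum displacement is √(0.5585² + 0.15113²) ≈ 0.578587 m.

0.6 m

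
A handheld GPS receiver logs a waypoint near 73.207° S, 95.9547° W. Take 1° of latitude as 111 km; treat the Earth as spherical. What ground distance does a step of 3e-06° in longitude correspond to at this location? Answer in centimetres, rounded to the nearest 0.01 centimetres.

9.62 centimetres

At 73.207° a degree of longitude is 111000 × cos 73.207° ≈ 32069.5 m, so 3e-06° corresponds to 0.0962086 m.
That is 0.0962086 m = 9.6209 cm.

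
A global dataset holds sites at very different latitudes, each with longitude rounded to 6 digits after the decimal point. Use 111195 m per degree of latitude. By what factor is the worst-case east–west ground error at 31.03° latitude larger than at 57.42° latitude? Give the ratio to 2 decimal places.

Rounding to 6 decimal places leaves the longitude within ±5e-07° of the true value.
Error at 31.03° = 5e-07° × 111195 × cos 31.03° ≈ 0.055597 × 0.8569 = 0.047641 m.
Error at 57.42° = 5e-07° × 111195 × cos 57.42° ≈ 0.055597 × 0.5385 = 0.029938 m.
The ratio reduces to cos 31.03° / cos 57.42° = 0.8569/0.5385 ≈ 1.5913.

1.59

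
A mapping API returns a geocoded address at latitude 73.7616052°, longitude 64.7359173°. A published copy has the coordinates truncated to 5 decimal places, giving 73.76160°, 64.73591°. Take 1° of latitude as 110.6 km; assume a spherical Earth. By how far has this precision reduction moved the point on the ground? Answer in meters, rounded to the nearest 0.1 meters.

0.6 meters

The latitude changed by +0.0000052° and the longitude by +0.0000073°.
N–S: 0.0000052° × 110600 m/° = 0.57512 m.
E–W at 73.7616°: 0.0000073° × 110600 × cos 73.7616° = 0.0000073 × 110600 × 0.2796 ≈ 0.225771 m.
Distance: √(0.57512² + 0.225771²) ≈ 0.617848 m.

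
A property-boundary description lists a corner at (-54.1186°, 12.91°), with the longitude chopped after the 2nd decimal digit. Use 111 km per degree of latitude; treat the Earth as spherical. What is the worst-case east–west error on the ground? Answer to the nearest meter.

Truncating at 2 decimal places can drop up to a full unit in the last place, so the longitude may be off by as much as 0.01°.
Parallels shrink by cos φ, so at 54.1186° a degree of longitude is 111000 × 0.5861 ≈ 65058.1 m.
East–west error: 0.01° × 65058.1 m/° ≈ 650.581 m.

651 meters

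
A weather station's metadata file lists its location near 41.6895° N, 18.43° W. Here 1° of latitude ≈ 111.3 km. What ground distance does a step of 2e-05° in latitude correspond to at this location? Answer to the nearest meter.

Along a meridian 2e-05° is 2e-05 × 111300 = 2.226 m.

2 meters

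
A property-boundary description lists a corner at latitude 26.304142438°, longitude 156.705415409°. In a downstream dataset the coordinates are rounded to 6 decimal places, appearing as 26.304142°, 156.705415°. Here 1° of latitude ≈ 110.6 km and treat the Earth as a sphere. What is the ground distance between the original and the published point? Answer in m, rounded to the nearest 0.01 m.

0.06 m

Δlat = 26.304142438 − 26.304142 = +0.000000438°; Δlon = 156.705415409 − 156.705415 = +0.000000409°.
North–south shift: 0.000000438 × 110600 = 0.0484428 m.
E–W at 26.3041°: 0.000000409° × 110600 × cos 26.3041° = 0.000000409 × 110600 × 0.8965 ≈ 0.0405515 m.
Distance: √(0.0484428² + 0.0405515²) ≈ 0.0631754 m.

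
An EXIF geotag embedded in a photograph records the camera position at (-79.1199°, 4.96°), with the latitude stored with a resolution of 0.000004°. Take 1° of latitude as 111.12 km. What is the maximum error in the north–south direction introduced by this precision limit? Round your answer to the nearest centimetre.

22 centimetres

With a 0.000004° grid the true value lies within half a step, ±0.000004°/2 = ±2e-06°, of the stored one.
So the N–S error is at most 2e-06 × 111120 = 0.22224 m.
That is 0.22224 m = 22.224 cm.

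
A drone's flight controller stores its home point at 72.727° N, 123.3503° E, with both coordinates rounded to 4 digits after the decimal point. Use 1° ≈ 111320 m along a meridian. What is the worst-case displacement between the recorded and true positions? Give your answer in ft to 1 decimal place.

19.0 ft

Rounding to 4 decimal places leaves each coordinate within ±5e-05° of the true value.
North–south component: 5e-05° × 111320 = 5.566 m.
East–west component at 72.727°: 5e-05° × 111320 × cos 72.727° ≈ 5e-05 × 33053.7 ≈ 1.65268 m.
The two errors are perpendicular, so the maximum displacement is √(5.566² + 1.65268²) ≈ 5.80618 m.
Converting: 5.80618 m × 3.2808 ft/m ≈ 19.049 ft.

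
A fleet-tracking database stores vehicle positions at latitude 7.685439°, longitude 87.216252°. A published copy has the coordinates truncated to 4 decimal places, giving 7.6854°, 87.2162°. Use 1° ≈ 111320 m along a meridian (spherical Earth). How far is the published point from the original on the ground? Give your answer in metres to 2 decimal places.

7.19 metres

The latitude changed by +0.000039° and the longitude by +0.000052°.
N–S: 0.000039° × 111320 m/° = 4.34148 m.
E–W at 7.6854°: 0.000052° × 111320 × cos 7.6854° = 0.000052 × 111320 × 0.9910 ≈ 5.73664 m.
Distance: √(4.34148² + 5.73664²) ≈ 7.19427 m.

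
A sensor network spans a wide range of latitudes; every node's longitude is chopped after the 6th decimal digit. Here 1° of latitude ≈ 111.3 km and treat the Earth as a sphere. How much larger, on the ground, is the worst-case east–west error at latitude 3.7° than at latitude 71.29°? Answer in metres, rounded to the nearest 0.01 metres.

Truncating at 6 decimal places can drop up to a full unit in the last place, so the longitude may be off by as much as 1e-06°.
Error at 3.7° = 1e-06° × 111300 × cos 3.7° ≈ 0.1113 × 0.9979 = 0.11107 m.
At 71.29°: 1e-06° × 111300 × cos 71.29° = 1e-06 × 111300 × 0.3208 ≈ 0.035703 m.
Difference: 0.11107 − 0.035703 = 0.075365 m.

0.08 metres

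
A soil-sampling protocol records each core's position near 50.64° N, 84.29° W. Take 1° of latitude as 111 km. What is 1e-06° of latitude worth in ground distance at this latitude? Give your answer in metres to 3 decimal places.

0.111 metres

1e-06° × 111000 m/° = 0.111 m.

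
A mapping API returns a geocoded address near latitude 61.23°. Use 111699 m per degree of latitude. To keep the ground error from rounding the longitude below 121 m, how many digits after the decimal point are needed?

At 61.23° one degree of longitude covers 111699 × cos 61.23° ≈ 111699 × 0.4813 ≈ 53760.1 m.
With N decimal places the half-ulp bound is 0.5·10⁻ᴺ°, or 0.5·10⁻ᴺ × 53760.1 m on the ground.
Need 0.5 × 53760.1 × 10⁻ᴺ ≤ 121 → 10⁻ᴺ ≤ 4.501e-03, so N ≥ 2.35.
So 3 decimal places suffice (26.9 m); 2 would allow up to 269 m.

3 decimal places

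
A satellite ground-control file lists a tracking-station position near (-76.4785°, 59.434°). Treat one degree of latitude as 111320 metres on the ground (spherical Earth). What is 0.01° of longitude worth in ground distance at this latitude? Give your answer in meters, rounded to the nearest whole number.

One degree of longitude here spans 111320 × cos 76.4785° = 111320 × 0.2338 ≈ 26027.8 m; 0.01° of that is 260.278 m.

260 meters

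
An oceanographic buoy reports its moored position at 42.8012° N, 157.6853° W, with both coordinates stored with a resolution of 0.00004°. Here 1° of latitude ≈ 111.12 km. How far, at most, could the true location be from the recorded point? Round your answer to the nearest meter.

With a 0.00004° grid the true value lies within half a step, ±0.00004°/2 = ±2e-05°, of the stored one.
Latitude error → 2e-05 × 111120 = 2.2224 m along the meridian.
Longitude error → 2e-05 × 111120 × cos 42.8012° = 2e-05 × 111120 × 0.7337 ≈ 1.63061 m.
The two errors are perpendicular, so the maximum displacement is √(2.2224² + 1.63061²) ≈ 2.75644 m.

3 meters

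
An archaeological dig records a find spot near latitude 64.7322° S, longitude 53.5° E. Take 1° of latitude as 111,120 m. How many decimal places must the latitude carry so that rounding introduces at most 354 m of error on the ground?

One degree of latitude covers 111120 m.
N decimal places → at most half a unit in the last place, 0.5 × 10⁻ᴺ° = 111120/2 × 10⁻ᴺ m.
Need 0.5 × 111120 × 10⁻ᴺ ≤ 354 → 10⁻ᴺ ≤ 6.371e-03, so N ≥ 2.20.
So 3 decimal places suffice (55.6 m); 2 would allow up to 556 m.

3 decimal places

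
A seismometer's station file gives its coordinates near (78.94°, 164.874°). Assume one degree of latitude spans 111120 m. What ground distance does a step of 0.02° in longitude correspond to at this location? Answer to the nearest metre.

At 78.94° a degree of longitude is 111120 × cos 78.94° ≈ 21316.9 m, so 0.02° corresponds to 426.338 m.

426 metres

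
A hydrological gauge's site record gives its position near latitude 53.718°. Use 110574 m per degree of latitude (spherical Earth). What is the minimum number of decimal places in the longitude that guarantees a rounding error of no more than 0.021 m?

7

At 53.718° one degree of longitude covers 110574 × cos 53.718° ≈ 110574 × 0.5918 ≈ 65433.3 m.
Rounding to N decimal places gives at most 0.5 × 10⁻ᴺ degrees of error, i.e. 0.5 × 10⁻ᴺ × 65433.3 m.
Need 0.5 × 65433.3 × 10⁻ᴺ ≤ 0.021 → 10⁻ᴺ ≤ 6.419e-07, so N ≥ 6.19.
So 7 decimal places suffice (0.00327 m); 6 would allow up to 0.0327 m.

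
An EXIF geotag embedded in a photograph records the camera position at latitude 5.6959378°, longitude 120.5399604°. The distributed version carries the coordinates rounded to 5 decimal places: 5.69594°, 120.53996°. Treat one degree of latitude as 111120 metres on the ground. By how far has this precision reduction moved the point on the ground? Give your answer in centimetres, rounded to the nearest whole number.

The latitude changed by -0.0000022° and the longitude by +0.0000004°.
N–S: -0.0000022° × 111120 m/° = -0.244464 m.
E–W at 5.69594°: 0.0000004° × 111120 × cos 5.69594° = 0.0000004 × 111120 × 0.9951 ≈ 0.0442285 m.
Combined displacement = (0.244464² + 0.0442285²)^½ ≈ 0.248433 m.
That is 0.248433 m = 24.843 cm.

25 centimetres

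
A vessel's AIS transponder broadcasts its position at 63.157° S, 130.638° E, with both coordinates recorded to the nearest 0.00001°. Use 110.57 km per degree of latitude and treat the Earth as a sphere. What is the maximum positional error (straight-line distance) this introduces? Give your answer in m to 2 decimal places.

Rounding to 5 decimal places leaves each coordinate within ±5e-06° of the true value.
North–south component: 5e-06° × 110570 = 0.55285 m.
East–west component at 63.157°: 5e-06° × 110570 × cos 63.157° ≈ 5e-06 × 49927.6 ≈ 0.249638 m.
The two errors are perpendicular, so the maximum displacement is √(0.55285² + 0.249638²) ≈ 0.606599 m.

0.61 m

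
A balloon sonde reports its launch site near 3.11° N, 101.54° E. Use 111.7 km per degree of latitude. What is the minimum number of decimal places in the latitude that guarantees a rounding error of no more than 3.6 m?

5 decimal places

One degree of latitude covers 111700 m.
N decimal places → at most half a unit in the last place, 0.5 × 10⁻ᴺ° = 111700/2 × 10⁻ᴺ m.
Setting 55850 × 10⁻ᴺ ≤ 3.6 gives 10ᴺ ≥ 1.551e+04, i.e. N ≥ 4.19.
N = 4 would give 5.58 m (too coarse); N = 5 gives 0.558 m ≤ 3.6 m.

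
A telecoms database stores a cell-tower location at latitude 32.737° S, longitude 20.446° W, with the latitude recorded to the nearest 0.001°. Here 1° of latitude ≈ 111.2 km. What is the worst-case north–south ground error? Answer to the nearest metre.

56 metres

Rounding to 3 decimal places leaves the latitude within ±0.0005° of the true value.
So the N–S error is at most 0.0005 × 111200 = 55.6 m.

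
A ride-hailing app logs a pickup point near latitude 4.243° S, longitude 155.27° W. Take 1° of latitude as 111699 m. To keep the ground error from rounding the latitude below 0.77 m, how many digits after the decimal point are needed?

One degree of latitude covers 111699 m.
Rounding to N decimal places gives at most 0.5 × 10⁻ᴺ degrees of error, i.e. 0.5 × 10⁻ᴺ × 111699 m.
Setting 55849.5 × 10⁻ᴺ ≤ 0.77 gives 10ᴺ ≥ 7.253e+04, i.e. N ≥ 4.86.
So 5 decimal places suffice (0.558 m); 4 would allow up to 5.58 m.

5 decimal places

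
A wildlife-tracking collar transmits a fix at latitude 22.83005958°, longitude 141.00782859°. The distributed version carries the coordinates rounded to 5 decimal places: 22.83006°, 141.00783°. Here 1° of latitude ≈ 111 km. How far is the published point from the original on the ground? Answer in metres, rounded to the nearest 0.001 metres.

0.152 metres

Δlat = 22.83005958 − 22.83006 = -0.00000042°; Δlon = 141.00782859 − 141.00783 = -0.00000141°.
North–south shift: -0.00000042 × 111000 = -0.04662 m.
E–W at 22.8301°: -0.00000141° × 111000 × cos 22.8301° = -0.00000141 × 111000 × 0.9217 ≈ -0.144249 m.
Hypotenuse of the two orthogonal shifts: √(0.04662² + 0.144249²) = 0.151595 m.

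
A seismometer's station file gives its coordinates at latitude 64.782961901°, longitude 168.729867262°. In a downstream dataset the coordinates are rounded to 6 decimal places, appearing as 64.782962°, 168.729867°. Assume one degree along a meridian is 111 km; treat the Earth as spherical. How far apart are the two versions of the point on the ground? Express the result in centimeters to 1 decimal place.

The latitude changed by -0.000000099° and the longitude by +0.000000262°.
North–south shift: -0.000000099 × 111000 = -0.010989 m.
East–west at this latitude: 0.000000262° × 111000 × cos 64.783° ≈ 0.000000262 × 47291.4 = 0.0123903 m.
Hypotenuse of the two orthogonal shifts: √(0.010989² + 0.0123903²) = 0.0165614 m.
That is 0.0165614 m = 1.6561 cm.

1.7 centimeters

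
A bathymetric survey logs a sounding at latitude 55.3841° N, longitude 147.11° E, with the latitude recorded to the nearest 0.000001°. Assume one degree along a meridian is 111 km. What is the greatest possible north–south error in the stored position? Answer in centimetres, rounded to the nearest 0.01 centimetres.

Rounding to 6 decimal places leaves the latitude within ±5e-07° of the true value.
Along the meridian that is 5e-07° × 111000 m/° = 0.0555 m.
That is 0.0555 m = 5.55 cm.

5.55 centimetres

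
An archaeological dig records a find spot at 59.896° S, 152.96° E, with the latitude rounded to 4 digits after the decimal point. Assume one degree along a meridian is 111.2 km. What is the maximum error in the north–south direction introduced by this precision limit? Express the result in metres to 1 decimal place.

Rounding to 4 decimal places leaves the latitude within ±5e-05° of the true value.
So the N–S error is at most 5e-05 × 111200 = 5.56 m.

5.6 metres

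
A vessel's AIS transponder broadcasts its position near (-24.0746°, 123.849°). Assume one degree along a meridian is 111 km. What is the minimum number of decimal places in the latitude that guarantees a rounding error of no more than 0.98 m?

5 decimal places

One degree of latitude covers 111000 m.
With N decimal places the half-ulp bound is 0.5·10⁻ᴺ°, or 0.5·10⁻ᴺ × 111000 m on the ground.
Setting 55500 × 10⁻ᴺ ≤ 0.98 gives 10ᴺ ≥ 5.663e+04, i.e. N ≥ 4.75.
So 5 decimal places suffice (0.555 m); 4 would allow up to 5.55 m.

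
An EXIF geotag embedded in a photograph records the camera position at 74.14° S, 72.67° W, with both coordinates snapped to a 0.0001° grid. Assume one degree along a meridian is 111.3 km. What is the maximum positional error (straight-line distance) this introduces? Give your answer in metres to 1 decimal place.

5.8 metres

With a 0.0001° grid the true value lies within half a step, ±0.0001°/2 = ±5e-05°, of the stored one.
North–south component: 5e-05° × 111300 = 5.565 m.
E–W at 74.14°: 5e-05° × 111300 × cos 74.14° = 5e-05 × 111300 × 0.2733 ≈ 1.52085 m.
Combining orthogonally: (5.565² + 1.52085²)^½ ≈ 5.76907 m.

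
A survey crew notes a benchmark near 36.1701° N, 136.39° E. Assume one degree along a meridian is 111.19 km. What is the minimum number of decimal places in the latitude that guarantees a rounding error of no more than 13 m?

4

One degree of latitude covers 111190 m.
Rounding to N decimal places gives at most 0.5 × 10⁻ᴺ degrees of error, i.e. 0.5 × 10⁻ᴺ × 111190 m.
Need 0.5 × 111190 × 10⁻ᴺ ≤ 13 → 10⁻ᴺ ≤ 2.338e-04, so N ≥ 3.63.
At 3 places the error can reach 55.6 m, but 4 places keeps it to 5.56 m.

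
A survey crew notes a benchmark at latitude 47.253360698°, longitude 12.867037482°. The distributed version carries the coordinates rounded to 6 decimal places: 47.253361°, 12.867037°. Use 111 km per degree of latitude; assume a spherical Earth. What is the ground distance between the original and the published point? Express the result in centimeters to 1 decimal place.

4.9 centimeters

The latitude changed by -0.000000302° and the longitude by +0.000000482°.
N–S: -0.000000302° × 111000 m/° = -0.033522 m.
E–W at 47.2534°: 0.000000482° × 111000 × cos 47.2534° = 0.000000482 × 111000 × 0.6788 ≈ 0.0363149 m.
Hypotenuse of the two orthogonal shifts: √(0.033522² + 0.0363149²) = 0.0494216 m.
That is 0.0494216 m = 4.9422 cm.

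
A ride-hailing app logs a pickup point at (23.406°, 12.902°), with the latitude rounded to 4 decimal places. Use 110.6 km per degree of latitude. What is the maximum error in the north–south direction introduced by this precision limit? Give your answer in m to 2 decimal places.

5.53 m

Rounding to 4 decimal places leaves the latitude within ±5e-05° of the true value.
Along the meridian that is 5e-05° × 110600 m/° = 5.53 m.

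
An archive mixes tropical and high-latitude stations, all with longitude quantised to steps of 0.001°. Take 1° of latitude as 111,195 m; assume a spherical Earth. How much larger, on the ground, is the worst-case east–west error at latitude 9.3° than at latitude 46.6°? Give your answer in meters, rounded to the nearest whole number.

With a 0.001° grid the true value lies within half a step, ±0.001°/2 = ±0.0005°, of the stored one.
Error at 9.3° = 0.0005° × 111195 × cos 9.3° ≈ 55.598 × 0.9869 = 54.867 m.
Error at 46.6° = 0.0005° × 111195 × cos 46.6° ≈ 55.598 × 0.6871 = 38.2 m.
So the lower-latitude error exceeds the higher by 54.867 − 38.2 = 16.666 m.

17 meters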